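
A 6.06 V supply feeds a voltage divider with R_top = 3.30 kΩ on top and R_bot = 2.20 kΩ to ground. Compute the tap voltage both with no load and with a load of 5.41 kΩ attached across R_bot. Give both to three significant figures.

Open-circuit: V = 6.06 × 2.20/(3.30 + 2.20) = 2.42 V.
With the load, R_bot becomes R_bot‖R_L = 1.564 kΩ, so V = 6.06 × 1.564/4.864 = 1.95 V.

Unloaded: 2.42 V; loaded: 1.95 V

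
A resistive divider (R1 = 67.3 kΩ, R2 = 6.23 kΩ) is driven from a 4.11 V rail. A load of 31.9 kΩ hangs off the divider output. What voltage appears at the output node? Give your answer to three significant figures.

V_out ≈ 0.295 V

The load sits in parallel with R2: R2‖R_L = (6.23 × 31.9) / (6.23 + 31.9) = 5.212 kΩ.
V_out = 4.11 × 5.212 / (67.3 + 5.212) = 4.11 × 5.212/72.51 = 0.295 V.
(Unloaded it would have been 0.348 V.)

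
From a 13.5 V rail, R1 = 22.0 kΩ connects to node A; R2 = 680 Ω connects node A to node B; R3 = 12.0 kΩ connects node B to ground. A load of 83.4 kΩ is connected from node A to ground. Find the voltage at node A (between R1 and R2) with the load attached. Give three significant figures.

V ≈ 4.50 V

Below node A the series string R2+R3 = 12680 Ω sits in parallel with the 83400 Ω load: 11010 Ω.
V_A = 13.5 × 11010/(22000 + 11010) = 4.50 V.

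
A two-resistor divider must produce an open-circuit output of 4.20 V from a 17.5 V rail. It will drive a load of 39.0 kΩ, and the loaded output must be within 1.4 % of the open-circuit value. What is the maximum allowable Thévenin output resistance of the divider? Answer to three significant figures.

R_th ≤ 554 Ω

Loading drop = R_th/(R_th + R_L) ≤ 0.0140, so R_th ≤ R_L · ε/(1−ε) = 39.0 kΩ × 0.0140/0.9860 = 554 Ω.
(Any R1, R2 with R2/(R1+R2) = 0.240 and R1‖R2 ≤ 554 Ω will meet the spec.)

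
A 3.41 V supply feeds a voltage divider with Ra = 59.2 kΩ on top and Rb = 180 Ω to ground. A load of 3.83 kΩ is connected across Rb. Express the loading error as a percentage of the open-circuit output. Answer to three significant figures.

4.48 %

The divider's output (Thévenin) resistance is Ra‖Rb = 179.5 Ω.
Fractional drop under load = R_th/(R_th + R_L) = 179.5 / (179.5 + 3830) = 0.04476.
So the output falls by 4.48 %.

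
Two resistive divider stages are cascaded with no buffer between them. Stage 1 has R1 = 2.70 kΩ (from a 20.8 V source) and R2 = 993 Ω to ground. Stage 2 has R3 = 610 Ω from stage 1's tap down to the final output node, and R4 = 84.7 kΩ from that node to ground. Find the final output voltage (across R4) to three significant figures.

V_out ≈ 5.51 V

Stage 2 presents R3+R4 = 85310 Ω as a load on stage 1's tap.
Stage 1's lower leg becomes R2‖(R3+R4) = 981.6 Ω, so V_mid = 20.8 × 981.6/3682 = 5.546 V.
Stage 2 is itself unloaded: V_out = V_mid × R4/(R3+R4) = 5.546 × 84700/85310 = 5.51 V.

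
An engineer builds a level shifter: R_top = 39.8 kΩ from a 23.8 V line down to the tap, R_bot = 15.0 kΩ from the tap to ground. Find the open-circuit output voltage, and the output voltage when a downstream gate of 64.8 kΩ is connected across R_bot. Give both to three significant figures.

Unloaded: 6.51 V; loaded: 5.58 V

Open-circuit: V = 23.8 × 15.0/(39.8 + 15.0) = 6.51 V.
With the load, R_bot becomes R_bot‖R_L = 12.18 kΩ, so V = 23.8 × 12.18/51.98 = 5.58 V.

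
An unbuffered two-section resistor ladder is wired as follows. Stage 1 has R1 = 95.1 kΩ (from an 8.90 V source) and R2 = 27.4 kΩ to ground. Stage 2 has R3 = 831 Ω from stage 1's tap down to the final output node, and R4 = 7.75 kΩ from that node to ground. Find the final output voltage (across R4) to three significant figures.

Stage 2 presents R3+R4 = 8581 Ω as a load on stage 1's tap.
Stage 1's lower leg becomes R2‖(R3+R4) = 6535 Ω, so V_mid = 8.90 × 6535/101600 = 0.5722 V.
Stage 2 is itself unloaded: V_out = V_mid × R4/(R3+R4) = 0.5722 × 7750/8581 = 0.517 V.

V_out ≈ 0.517 V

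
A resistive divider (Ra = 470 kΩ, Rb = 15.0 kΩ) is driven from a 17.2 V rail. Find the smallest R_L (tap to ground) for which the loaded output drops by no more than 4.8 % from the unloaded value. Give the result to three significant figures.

Output resistance R_th = Ra‖Rb = (470 × 15.0)/485.0 = 14.54 kΩ.
The fractional drop is R_th/(R_th + R_L); requiring this ≤ 0.0480 gives R_L ≥ R_th(1/0.0480 − 1) = 14.54 × 19.83 = 288 kΩ.

R_L(min) ≈ 288 kΩ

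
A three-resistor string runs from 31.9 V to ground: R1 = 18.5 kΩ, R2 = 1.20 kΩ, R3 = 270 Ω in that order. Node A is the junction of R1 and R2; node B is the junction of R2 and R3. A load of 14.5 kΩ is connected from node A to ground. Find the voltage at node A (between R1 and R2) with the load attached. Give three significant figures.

V ≈ 2.15 V

Below node A the series string R2+R3 = 1470 Ω sits in parallel with the 14500 Ω load: 1335 Ω.
V_A = 31.9 × 1335/(18500 + 1335) = 2.15 V.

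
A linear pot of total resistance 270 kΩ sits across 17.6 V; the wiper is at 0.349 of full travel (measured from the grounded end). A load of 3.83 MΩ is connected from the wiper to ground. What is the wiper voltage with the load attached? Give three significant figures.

The wiper splits the pot into (1−α)R = 175.8 kΩ above and αR = 94.23 kΩ below.
Lower section ‖ load = 91.97 kΩ.
V_wiper = 17.6 × 91.97/(175.8 + 91.97) = 6.05 V.

V ≈ 6.05 V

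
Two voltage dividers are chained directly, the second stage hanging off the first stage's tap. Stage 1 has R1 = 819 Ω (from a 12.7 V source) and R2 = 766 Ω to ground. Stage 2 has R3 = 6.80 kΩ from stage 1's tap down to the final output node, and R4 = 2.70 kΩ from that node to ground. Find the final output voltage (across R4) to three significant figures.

Stage 2 presents R3+R4 = 9500 Ω as a load on stage 1's tap.
Stage 1's lower leg becomes R2‖(R3+R4) = 708.8 Ω, so V_mid = 12.7 × 708.8/1528 = 5.892 V.
Stage 2 is itself unloaded: V_out = V_mid × R4/(R3+R4) = 5.892 × 2700/9500 = 1.67 V.

V_out ≈ 1.67 V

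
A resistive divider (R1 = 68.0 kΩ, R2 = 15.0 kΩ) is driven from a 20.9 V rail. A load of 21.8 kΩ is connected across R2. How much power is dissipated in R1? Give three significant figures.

Total resistance from the source is R1 + (R2‖R_L) = 76.89 kΩ, so I = 20.9/76.89 kΩ = 0.2718 mA.
P = I²·R1 = (0.2718 mA)² × 68.0 kΩ = 5.02 mW.

P ≈ 5.02 mW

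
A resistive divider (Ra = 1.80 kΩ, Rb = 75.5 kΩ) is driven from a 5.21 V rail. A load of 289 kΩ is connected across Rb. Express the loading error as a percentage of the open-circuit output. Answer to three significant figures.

0.605 %

The divider's output (Thévenin) resistance is Ra‖Rb = 1.758 kΩ.
Fractional drop under load = R_th/(R_th + R_L) = 1.758 / (1.758 + 289) = 0.006047.
So the output falls by 0.605 %.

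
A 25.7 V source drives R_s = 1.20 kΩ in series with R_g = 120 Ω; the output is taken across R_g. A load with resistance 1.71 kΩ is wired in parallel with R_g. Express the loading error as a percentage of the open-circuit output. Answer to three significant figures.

The divider's output (Thévenin) resistance is R_s‖R_g = 109.1 Ω.
Fractional drop under load = R_th/(R_th + R_L) = 109.1 / (109.1 + 1710) = 0.05997.
So the output falls by 6.00 %.

6.00 %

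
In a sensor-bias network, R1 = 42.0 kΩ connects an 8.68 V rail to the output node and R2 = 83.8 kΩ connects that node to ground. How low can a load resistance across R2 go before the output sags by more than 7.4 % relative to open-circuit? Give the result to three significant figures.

Output resistance R_th = R1‖R2 = (42.0 × 83.8)/125.8 = 27.98 kΩ.
The fractional drop is R_th/(R_th + R_L); requiring this ≤ 0.0740 gives R_L ≥ R_th(1/0.0740 − 1) = 27.98 × 12.51 = 350 kΩ.

R_L(min) ≈ 350 kΩ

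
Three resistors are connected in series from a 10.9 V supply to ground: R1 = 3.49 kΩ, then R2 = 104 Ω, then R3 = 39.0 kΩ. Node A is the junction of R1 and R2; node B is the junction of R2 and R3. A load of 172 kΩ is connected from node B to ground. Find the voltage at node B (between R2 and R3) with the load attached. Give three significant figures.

At node B, R3 is in parallel with the load: R3‖R_L = 31790 Ω.
Below node A the resistance is R2 + (R3‖R_L) = 31900 Ω, so V_A = 10.9 × 31900/35390 = 9.825 V.
Then V_B = V_A × (R3‖R_L)/(R2 + R3‖R_L) = 9.825 × 31790/31900 = 9.79 V.

V ≈ 9.79 V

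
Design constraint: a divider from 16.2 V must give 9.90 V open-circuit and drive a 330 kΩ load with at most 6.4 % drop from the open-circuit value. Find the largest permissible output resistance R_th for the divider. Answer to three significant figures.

Loading drop = R_th/(R_th + R_L) ≤ 0.0640, so R_th ≤ R_L · ε/(1−ε) = 330 kΩ × 0.0640/0.9360 = 22.6 kΩ.

R_th ≤ 22.6 kΩ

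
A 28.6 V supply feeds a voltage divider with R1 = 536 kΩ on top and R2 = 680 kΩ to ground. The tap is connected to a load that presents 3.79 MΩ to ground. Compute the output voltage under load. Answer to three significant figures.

V_out ≈ 14.8 V

The load sits in parallel with R2: R2‖R_L = (680 × 3790) / (680 + 3790) = 576.6 kΩ.
V_out = 28.6 × 576.6 / (536 + 576.6) = 28.6 × 576.6/1113 = 14.8 V.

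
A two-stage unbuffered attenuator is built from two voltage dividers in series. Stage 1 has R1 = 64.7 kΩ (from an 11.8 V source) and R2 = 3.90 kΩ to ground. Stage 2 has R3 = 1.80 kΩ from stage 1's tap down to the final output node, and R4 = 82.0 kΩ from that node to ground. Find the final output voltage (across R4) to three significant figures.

Stage 2 presents R3+R4 = 83.80 kΩ as a load on stage 1's tap.
Stage 1's lower leg becomes R2‖(R3+R4) = 3.727 kΩ, so V_mid = 11.8 × 3.727/68.43 = 0.6426 V.
Stage 2 is itself unloaded: V_out = V_mid × R4/(R3+R4) = 0.6426 × 82.0/83.80 = 0.629 V.

V_out ≈ 0.629 V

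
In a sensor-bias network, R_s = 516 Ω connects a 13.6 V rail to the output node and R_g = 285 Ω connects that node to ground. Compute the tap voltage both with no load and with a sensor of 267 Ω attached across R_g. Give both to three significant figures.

Open-circuit: V = 13.6 × 285/(516 + 285) = 4.84 V.
With the load, R_g becomes R_g‖R_L = 137.9 Ω, so V = 13.6 × 137.9/653.9 = 2.87 V.

Unloaded: 4.84 V; loaded: 2.87 V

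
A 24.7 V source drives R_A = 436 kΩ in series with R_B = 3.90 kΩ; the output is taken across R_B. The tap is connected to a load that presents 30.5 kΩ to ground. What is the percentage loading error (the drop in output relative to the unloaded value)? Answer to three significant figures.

11.2 %

Unloaded V = 24.7 × 3.90/439.9 = 0.21898 V.
Loaded: R_B‖R_L = 3.458 kΩ, giving V = 24.7 × 3.458/439.5 = 0.19435 V.
Drop = (0.21898 − 0.19435) / 0.21898 = 11.2 %.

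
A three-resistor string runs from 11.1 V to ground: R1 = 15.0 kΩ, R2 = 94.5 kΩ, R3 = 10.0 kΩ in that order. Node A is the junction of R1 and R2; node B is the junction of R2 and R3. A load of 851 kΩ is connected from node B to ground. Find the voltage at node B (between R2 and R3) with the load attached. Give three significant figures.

V ≈ 0.919 V

At node B, R3 is in parallel with the load: R3‖R_L = 9.884 kΩ.
Below node A the resistance is R2 + (R3‖R_L) = 104.4 kΩ, so V_A = 11.1 × 104.4/119.4 = 9.705 V.
Then V_B = V_A × (R3‖R_L)/(R2 + R3‖R_L) = 9.705 × 9.884/104.4 = 0.919 V.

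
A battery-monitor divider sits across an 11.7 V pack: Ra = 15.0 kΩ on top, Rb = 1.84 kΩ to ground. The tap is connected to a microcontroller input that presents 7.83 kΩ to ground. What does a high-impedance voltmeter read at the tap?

The load sits in parallel with Rb: Rb‖R_L = (1.84 × 7.83) / (1.84 + 7.83) = 1.490 kΩ.
V_out = 11.7 × 1.490 / (15.0 + 1.490) = 11.7 × 1.490/16.49 = 1.06 V.

V_out ≈ 1.06 V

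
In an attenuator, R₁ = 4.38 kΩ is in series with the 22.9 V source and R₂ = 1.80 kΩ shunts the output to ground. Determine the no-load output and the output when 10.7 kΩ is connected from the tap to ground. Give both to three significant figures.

Unloaded: 6.67 V; loaded: 5.96 V

Open-circuit: V = 22.9 × 1.80/(4.38 + 1.80) = 6.67 V.
With the load, R₂ becomes R₂‖R_L = 1.541 kΩ, so V = 22.9 × 1.541/5.921 = 5.96 V.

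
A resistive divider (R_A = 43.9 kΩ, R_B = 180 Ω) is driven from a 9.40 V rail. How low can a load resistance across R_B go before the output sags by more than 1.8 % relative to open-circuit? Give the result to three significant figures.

Output resistance R_th = R_A‖R_B = (43900 × 180)/44080 = 179.3 Ω.
The fractional drop is R_th/(R_th + R_L); requiring this ≤ 0.0180 gives R_L ≥ R_th(1/0.0180 − 1) = 179.3 × 54.56 = 9.78 kΩ.

R_L(min) ≈ 9.78 kΩ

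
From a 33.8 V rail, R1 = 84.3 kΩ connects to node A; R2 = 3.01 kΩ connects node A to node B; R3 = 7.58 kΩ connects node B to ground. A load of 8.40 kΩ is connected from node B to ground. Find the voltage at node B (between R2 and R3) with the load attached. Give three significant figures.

At node B, R3 is in parallel with the load: R3‖R_L = 3.984 kΩ.
Below node A the resistance is R2 + (R3‖R_L) = 6.994 kΩ, so V_A = 33.8 × 6.994/91.29 = 2.590 V.
Then V_B = V_A × (R3‖R_L)/(R2 + R3‖R_L) = 2.590 × 3.984/6.994 = 1.48 V.

V ≈ 1.48 V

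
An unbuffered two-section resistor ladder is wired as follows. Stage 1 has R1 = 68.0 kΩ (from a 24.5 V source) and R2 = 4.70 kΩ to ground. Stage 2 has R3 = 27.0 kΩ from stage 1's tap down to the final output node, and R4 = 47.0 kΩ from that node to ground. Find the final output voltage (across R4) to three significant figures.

Stage 2 presents R3+R4 = 74.00 kΩ as a load on stage 1's tap.
Stage 1's lower leg becomes R2‖(R3+R4) = 4.419 kΩ, so V_mid = 24.5 × 4.419/72.42 = 1.495 V.
Stage 2 is itself unloaded: V_out = V_mid × R4/(R3+R4) = 1.495 × 47.0/74.00 = 0.950 V.

V_out ≈ 0.950 V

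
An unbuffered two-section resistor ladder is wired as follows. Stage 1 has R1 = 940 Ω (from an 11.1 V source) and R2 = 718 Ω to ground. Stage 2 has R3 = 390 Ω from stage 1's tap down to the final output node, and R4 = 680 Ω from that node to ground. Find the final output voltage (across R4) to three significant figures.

V_out ≈ 2.21 V

Stage 2 presents R3+R4 = 1070 Ω as a load on stage 1's tap.
Stage 1's lower leg becomes R2‖(R3+R4) = 429.7 Ω, so V_mid = 11.1 × 429.7/1370 = 3.482 V.
Stage 2 is itself unloaded: V_out = V_mid × R4/(R3+R4) = 3.482 × 680/1070 = 2.21 V.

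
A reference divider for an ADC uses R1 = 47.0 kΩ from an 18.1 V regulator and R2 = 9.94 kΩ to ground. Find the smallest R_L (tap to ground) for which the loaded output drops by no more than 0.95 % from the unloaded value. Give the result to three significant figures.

R_L(min) ≈ 855 kΩ

Output resistance R_th = R1‖R2 = (47.0 × 9.94)/56.94 = 8.205 kΩ.
The fractional drop is R_th/(R_th + R_L); requiring this ≤ 0.00950 gives R_L ≥ R_th(1/0.00950 − 1) = 8.205 × 104.3 = 855 kΩ.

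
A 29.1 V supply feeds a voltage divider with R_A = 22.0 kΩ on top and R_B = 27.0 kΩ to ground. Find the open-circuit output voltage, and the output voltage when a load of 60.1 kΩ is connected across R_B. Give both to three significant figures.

Open-circuit: V = 29.1 × 27.0/(22.0 + 27.0) = 16.0 V.
With the load, R_B becomes R_B‖R_L = 18.63 kΩ, so V = 29.1 × 18.63/40.63 = 13.3 V.

Unloaded: 16.0 V; loaded: 13.3 V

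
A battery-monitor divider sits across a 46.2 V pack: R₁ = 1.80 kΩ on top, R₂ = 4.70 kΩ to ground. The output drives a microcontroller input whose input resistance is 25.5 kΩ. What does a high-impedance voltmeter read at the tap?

V_out ≈ 31.8 V

The load sits in parallel with R₂: R₂‖R_L = (4.70 × 25.5) / (4.70 + 25.5) = 3.969 kΩ.
V_out = 46.2 × 3.969 / (1.80 + 3.969) = 46.2 × 3.969/5.769 = 31.8 V.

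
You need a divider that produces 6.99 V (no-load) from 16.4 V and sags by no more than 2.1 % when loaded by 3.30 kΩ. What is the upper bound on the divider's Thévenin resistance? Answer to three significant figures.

R_th ≤ 70.8 Ω

Loading drop = R_th/(R_th + R_L) ≤ 0.0210, so R_th ≤ R_L · ε/(1−ε) = 3.30 kΩ × 0.0210/0.9790 = 70.8 Ω.
(Any R1, R2 with R2/(R1+R2) = 0.426 and R1‖R2 ≤ 70.8 Ω will meet the spec.)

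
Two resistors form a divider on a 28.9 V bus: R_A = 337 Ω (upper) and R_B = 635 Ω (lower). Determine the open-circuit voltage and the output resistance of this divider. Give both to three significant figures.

V_th is the open-circuit tap voltage: 28.9 × 635/(337 + 635) = 18.9 V.
With the supply zeroed, R_A and R_B appear in parallel from the tap: R_th = R_A‖R_B = (337 × 635)/972.0 = 220 Ω.

V_th = 18.9 V, R_th = 220 Ω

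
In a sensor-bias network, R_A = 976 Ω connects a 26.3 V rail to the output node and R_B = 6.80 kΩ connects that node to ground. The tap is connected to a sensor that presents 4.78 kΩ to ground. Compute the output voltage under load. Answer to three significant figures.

The load sits in parallel with R_B: R_B‖R_L = (6800 × 4780) / (6800 + 4780) = 2807 Ω.
V_out = 26.3 × 2807 / (976 + 2807) = 26.3 × 2807/3783 = 19.5 V.

V_out ≈ 19.5 V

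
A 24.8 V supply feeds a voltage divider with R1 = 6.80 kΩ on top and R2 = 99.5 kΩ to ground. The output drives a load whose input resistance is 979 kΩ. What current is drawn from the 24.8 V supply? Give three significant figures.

I ≈ 0.255 mA

R2‖R_L = 90.32 kΩ, so the source sees R1 + R2‖R_L = 97.12 kΩ.
I = 24.8 V / 97.12 kΩ = 0.255 mA.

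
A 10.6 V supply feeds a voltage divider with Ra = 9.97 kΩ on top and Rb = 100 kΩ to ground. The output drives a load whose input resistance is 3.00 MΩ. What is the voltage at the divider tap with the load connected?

The load sits in parallel with Rb: Rb‖R_L = (100 × 3000) / (100 + 3000) = 96.77 kΩ.
V_out = 10.6 × 96.77 / (9.97 + 96.77) = 10.6 × 96.77/106.7 = 9.61 V.

V_out ≈ 9.61 V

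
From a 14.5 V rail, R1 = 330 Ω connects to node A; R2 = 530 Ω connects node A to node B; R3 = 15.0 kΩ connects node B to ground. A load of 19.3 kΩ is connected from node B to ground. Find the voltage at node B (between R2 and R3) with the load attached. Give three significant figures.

At node B, R3 is in parallel with the load: R3‖R_L = 8440 Ω.
Below node A the resistance is R2 + (R3‖R_L) = 8970 Ω, so V_A = 14.5 × 8970/9300 = 13.99 V.
Then V_B = V_A × (R3‖R_L)/(R2 + R3‖R_L) = 13.99 × 8440/8970 = 13.2 V.

V ≈ 13.2 V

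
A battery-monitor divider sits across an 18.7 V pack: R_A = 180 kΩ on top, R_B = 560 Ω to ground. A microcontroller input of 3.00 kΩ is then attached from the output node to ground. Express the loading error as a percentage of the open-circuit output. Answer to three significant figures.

The divider's output (Thévenin) resistance is R_A‖R_B = 558.3 Ω.
Fractional drop under load = R_th/(R_th + R_L) = 558.3 / (558.3 + 3000) = 0.1569.
So the output falls by 15.7 %.

15.7 %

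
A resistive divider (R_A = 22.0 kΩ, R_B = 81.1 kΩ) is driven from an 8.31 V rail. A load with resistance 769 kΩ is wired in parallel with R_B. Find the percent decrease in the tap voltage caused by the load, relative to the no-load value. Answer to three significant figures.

2.20 %

The divider's output (Thévenin) resistance is R_A‖R_B = 17.31 kΩ.
Fractional drop under load = R_th/(R_th + R_L) = 17.31 / (17.31 + 769) = 0.02201.
So the output falls by 2.20 %.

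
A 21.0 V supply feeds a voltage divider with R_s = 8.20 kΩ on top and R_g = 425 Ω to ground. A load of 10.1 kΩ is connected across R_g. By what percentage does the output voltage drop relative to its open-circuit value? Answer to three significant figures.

3.85 %

The divider's output (Thévenin) resistance is R_s‖R_g = 404.1 Ω.
Fractional drop under load = R_th/(R_th + R_L) = 404.1 / (404.1 + 10100) = 0.03847.
So the output falls by 3.85 %.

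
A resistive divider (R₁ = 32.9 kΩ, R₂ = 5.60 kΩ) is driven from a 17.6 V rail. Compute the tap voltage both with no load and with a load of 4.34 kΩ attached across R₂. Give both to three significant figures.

Unloaded: 2.56 V; loaded: 1.22 V

Open-circuit: V = 17.6 × 5.60/(32.9 + 5.60) = 2.56 V.
With the load, R₂ becomes R₂‖R_L = 2.445 kΩ, so V = 17.6 × 2.445/35.35 = 1.22 V.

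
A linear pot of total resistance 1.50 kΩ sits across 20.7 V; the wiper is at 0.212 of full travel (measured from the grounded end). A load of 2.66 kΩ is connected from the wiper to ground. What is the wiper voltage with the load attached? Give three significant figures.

V ≈ 4.01 V

The wiper splits the pot into (1−α)R = 1182 Ω above and αR = 318.0 Ω below.
Lower section ‖ load = 284.0 Ω.
V_wiper = 20.7 × 284.0/(1182 + 284.0) = 4.01 V.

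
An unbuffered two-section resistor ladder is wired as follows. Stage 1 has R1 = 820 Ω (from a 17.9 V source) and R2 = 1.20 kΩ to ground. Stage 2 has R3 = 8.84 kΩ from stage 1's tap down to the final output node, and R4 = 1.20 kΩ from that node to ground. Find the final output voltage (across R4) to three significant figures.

Stage 2 presents R3+R4 = 10040 Ω as a load on stage 1's tap.
Stage 1's lower leg becomes R2‖(R3+R4) = 1072 Ω, so V_mid = 17.9 × 1072/1892 = 10.14 V.
Stage 2 is itself unloaded: V_out = V_mid × R4/(R3+R4) = 10.14 × 1200/10040 = 1.21 V.

V_out ≈ 1.21 V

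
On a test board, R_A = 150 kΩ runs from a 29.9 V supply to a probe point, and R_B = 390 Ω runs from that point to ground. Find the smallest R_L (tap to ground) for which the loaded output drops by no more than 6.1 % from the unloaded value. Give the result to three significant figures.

R_L(min) ≈ 5.99 kΩ

Output resistance R_th = R_A‖R_B = (150000 × 390)/150400 = 389.0 Ω.
The fractional drop is R_th/(R_th + R_L); requiring this ≤ 0.0610 gives R_L ≥ R_th(1/0.0610 − 1) = 389.0 × 15.39 = 5.99 kΩ.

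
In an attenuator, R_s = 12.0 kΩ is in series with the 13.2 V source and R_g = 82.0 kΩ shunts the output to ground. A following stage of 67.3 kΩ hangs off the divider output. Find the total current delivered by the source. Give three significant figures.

R_g‖R_L = 36.96 kΩ, so the source sees R_s + R_g‖R_L = 48.96 kΩ.
I = 13.2 V / 48.96 kΩ = 0.270 mA.

I ≈ 0.270 mA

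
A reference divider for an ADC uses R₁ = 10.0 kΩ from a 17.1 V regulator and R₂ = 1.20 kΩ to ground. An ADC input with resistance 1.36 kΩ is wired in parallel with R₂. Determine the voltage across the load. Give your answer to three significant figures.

The load sits in parallel with R₂: R₂‖R_L = (1.20 × 1.36) / (1.20 + 1.36) = 0.6375 kΩ.
V_out = 17.1 × 0.6375 / (10.0 + 0.6375) = 17.1 × 0.6375/10.64 = 1.02 V.

V_out ≈ 1.02 V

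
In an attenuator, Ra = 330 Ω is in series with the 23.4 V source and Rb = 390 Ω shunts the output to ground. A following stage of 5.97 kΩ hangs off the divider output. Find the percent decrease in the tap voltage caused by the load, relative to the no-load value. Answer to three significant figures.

2.91 %

The divider's output (Thévenin) resistance is Ra‖Rb = 178.8 Ω.
Fractional drop under load = R_th/(R_th + R_L) = 178.8 / (178.8 + 5970) = 0.02907.
So the output falls by 2.91 %.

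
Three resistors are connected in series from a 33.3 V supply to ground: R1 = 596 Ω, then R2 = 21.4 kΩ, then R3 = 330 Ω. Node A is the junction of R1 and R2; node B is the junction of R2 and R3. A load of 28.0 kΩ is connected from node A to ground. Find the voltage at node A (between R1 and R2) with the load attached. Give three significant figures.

Below node A the series string R2+R3 = 21730 Ω sits in parallel with the 28000 Ω load: 12230 Ω.
V_A = 33.3 × 12230/(596 + 12230) = 31.8 V.

V ≈ 31.8 V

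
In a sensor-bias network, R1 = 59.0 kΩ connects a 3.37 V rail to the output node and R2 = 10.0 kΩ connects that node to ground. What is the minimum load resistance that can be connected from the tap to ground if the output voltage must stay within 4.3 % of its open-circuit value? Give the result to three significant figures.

R_L(min) ≈ 190 kΩ

Output resistance R_th = R1‖R2 = (59.0 × 10.0)/69.00 = 8.551 kΩ.
The fractional drop is R_th/(R_th + R_L); requiring this ≤ 0.0430 gives R_L ≥ R_th(1/0.0430 − 1) = 8.551 × 22.26 = 190 kΩ.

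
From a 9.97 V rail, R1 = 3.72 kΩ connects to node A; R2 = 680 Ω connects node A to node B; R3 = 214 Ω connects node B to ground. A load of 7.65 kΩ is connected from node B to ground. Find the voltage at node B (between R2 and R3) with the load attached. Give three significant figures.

At node B, R3 is in parallel with the load: R3‖R_L = 208.2 Ω.
Below node A the resistance is R2 + (R3‖R_L) = 888.2 Ω, so V_A = 9.97 × 888.2/4608 = 1.922 V.
Then V_B = V_A × (R3‖R_L)/(R2 + R3‖R_L) = 1.922 × 208.2/888.2 = 0.450 V.

V ≈ 0.450 V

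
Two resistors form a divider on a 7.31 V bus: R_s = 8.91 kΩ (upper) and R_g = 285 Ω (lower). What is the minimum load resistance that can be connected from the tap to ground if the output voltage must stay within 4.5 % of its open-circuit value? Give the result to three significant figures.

Output resistance R_th = R_s‖R_g = (8910 × 285)/9195 = 276.2 Ω.
The fractional drop is R_th/(R_th + R_L); requiring this ≤ 0.0450 gives R_L ≥ R_th(1/0.0450 − 1) = 276.2 × 21.22 = 5.86 kΩ.

R_L(min) ≈ 5.86 kΩ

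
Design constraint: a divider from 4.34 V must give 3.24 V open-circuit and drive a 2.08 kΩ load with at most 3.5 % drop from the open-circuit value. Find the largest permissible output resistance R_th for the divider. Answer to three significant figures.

Loading drop = R_th/(R_th + R_L) ≤ 0.0350, so R_th ≤ R_L · ε/(1−ε) = 2.08 kΩ × 0.0350/0.9650 = 75.4 Ω.

R_th ≤ 75.4 Ω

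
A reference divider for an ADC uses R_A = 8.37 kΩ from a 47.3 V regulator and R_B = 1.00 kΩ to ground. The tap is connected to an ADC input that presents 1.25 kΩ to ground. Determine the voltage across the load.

The load sits in parallel with R_B: R_B‖R_L = (1.00 × 1.25) / (1.00 + 1.25) = 0.5556 kΩ.
V_out = 47.3 × 0.5556 / (8.37 + 0.5556) = 47.3 × 0.5556/8.926 = 2.94 V.

V_out ≈ 2.94 V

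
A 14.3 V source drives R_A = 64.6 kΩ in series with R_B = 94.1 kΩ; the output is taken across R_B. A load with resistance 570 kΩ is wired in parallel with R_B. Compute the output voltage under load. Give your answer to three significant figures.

V_out ≈ 7.95 V

The load sits in parallel with R_B: R_B‖R_L = (94.1 × 570) / (94.1 + 570) = 80.77 kΩ.
V_out = 14.3 × 80.77 / (64.6 + 80.77) = 14.3 × 80.77/145.4 = 7.95 V.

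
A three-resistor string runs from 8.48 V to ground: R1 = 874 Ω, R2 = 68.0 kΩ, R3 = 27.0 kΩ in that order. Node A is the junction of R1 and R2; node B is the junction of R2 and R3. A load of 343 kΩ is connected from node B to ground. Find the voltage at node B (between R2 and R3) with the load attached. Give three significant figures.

At node B, R3 is in parallel with the load: R3‖R_L = 25030 Ω.
Below node A the resistance is R2 + (R3‖R_L) = 93030 Ω, so V_A = 8.48 × 93030/93900 = 8.401 V.
Then V_B = V_A × (R3‖R_L)/(R2 + R3‖R_L) = 8.401 × 25030/93030 = 2.26 V.

V ≈ 2.26 V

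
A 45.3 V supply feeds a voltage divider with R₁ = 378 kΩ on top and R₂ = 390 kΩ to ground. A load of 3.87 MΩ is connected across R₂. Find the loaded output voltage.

V_out ≈ 21.9 V

The load sits in parallel with R₂: R₂‖R_L = (390 × 3870) / (390 + 3870) = 354.3 kΩ.
V_out = 45.3 × 354.3 / (378 + 354.3) = 45.3 × 354.3/732.3 = 21.9 V.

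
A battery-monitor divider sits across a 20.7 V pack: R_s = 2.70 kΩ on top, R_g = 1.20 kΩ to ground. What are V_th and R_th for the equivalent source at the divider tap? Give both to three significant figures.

V_th = 6.37 V, R_th = 831 Ω

V_th is the open-circuit tap voltage: 20.7 × 1.20/(2.70 + 1.20) = 6.37 V.
With the supply zeroed, R_s and R_g appear in parallel from the tap: R_th = R_s‖R_g = (2.70 × 1.20)/3.900 = 831 Ω.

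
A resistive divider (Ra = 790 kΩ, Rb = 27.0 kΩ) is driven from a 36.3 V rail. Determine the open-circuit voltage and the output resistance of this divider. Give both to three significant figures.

V_th = 1.20 V, R_th = 26.1 kΩ

V_th is the open-circuit tap voltage: 36.3 × 27.0/(790 + 27.0) = 1.20 V.
With the supply zeroed, Ra and Rb appear in parallel from the tap: R_th = Ra‖Rb = (790 × 27.0)/817.0 = 26.1 kΩ.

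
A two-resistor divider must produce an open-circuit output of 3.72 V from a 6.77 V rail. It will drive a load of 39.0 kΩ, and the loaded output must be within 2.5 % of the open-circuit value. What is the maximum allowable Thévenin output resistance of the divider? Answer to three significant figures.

R_th ≤ 1.00 kΩ

Loading drop = R_th/(R_th + R_L) ≤ 0.0250, so R_th ≤ R_L · ε/(1−ε) = 39.0 kΩ × 0.0250/0.9750 = 1.00 kΩ.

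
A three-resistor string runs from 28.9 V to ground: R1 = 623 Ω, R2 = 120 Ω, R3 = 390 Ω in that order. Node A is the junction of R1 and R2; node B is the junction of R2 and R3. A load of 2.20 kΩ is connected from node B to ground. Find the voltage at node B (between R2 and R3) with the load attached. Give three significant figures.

At node B, R3 is in parallel with the load: R3‖R_L = 331.3 Ω.
Below node A the resistance is R2 + (R3‖R_L) = 451.3 Ω, so V_A = 28.9 × 451.3/1074 = 12.14 V.
Then V_B = V_A × (R3‖R_L)/(R2 + R3‖R_L) = 12.14 × 331.3/451.3 = 8.91 V.

V ≈ 8.91 V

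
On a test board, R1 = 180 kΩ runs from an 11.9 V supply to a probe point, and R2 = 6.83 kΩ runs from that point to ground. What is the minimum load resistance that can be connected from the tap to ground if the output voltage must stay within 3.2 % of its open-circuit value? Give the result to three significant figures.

R_L(min) ≈ 199 kΩ

Output resistance R_th = R1‖R2 = (180 × 6.83)/186.8 = 6.580 kΩ.
The fractional drop is R_th/(R_th + R_L); requiring this ≤ 0.0320 gives R_L ≥ R_th(1/0.0320 − 1) = 6.580 × 30.25 = 199 kΩ.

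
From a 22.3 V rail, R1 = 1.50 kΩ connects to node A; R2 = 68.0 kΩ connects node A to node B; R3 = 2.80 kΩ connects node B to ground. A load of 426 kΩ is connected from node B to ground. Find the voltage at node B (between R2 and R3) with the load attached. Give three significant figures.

V ≈ 0.858 V

At node B, R3 is in parallel with the load: R3‖R_L = 2.782 kΩ.
Below node A the resistance is R2 + (R3‖R_L) = 70.78 kΩ, so V_A = 22.3 × 70.78/72.28 = 21.84 V.
Then V_B = V_A × (R3‖R_L)/(R2 + R3‖R_L) = 21.84 × 2.782/70.78 = 0.858 V.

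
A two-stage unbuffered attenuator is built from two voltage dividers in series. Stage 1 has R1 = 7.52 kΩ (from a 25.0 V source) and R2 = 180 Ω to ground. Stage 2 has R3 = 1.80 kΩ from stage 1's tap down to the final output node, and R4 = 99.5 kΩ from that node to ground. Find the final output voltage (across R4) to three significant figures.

V_out ≈ 0.573 V

Stage 2 presents R3+R4 = 101300 Ω as a load on stage 1's tap.
Stage 1's lower leg becomes R2‖(R3+R4) = 179.7 Ω, so V_mid = 25.0 × 179.7/7700 = 0.5834 V.
Stage 2 is itself unloaded: V_out = V_mid × R4/(R3+R4) = 0.5834 × 99500/101300 = 0.573 V.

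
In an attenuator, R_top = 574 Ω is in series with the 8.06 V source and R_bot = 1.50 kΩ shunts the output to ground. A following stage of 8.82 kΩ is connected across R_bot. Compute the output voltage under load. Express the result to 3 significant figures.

The load sits in parallel with R_bot: R_bot‖R_L = (1500 × 8820) / (1500 + 8820) = 1282 Ω.
V_out = 8.06 × 1282 / (574 + 1282) = 8.06 × 1282/1856 = 5.57 V.

V_out ≈ 5.57 V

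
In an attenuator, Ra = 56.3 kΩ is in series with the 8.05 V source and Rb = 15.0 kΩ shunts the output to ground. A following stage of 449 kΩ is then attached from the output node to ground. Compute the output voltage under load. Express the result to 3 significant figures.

The load sits in parallel with Rb: Rb‖R_L = (15.0 × 449) / (15.0 + 449) = 14.52 kΩ.
V_out = 8.05 × 14.52 / (56.3 + 14.52) = 8.05 × 14.52/70.82 = 1.65 V.

V_out ≈ 1.65 V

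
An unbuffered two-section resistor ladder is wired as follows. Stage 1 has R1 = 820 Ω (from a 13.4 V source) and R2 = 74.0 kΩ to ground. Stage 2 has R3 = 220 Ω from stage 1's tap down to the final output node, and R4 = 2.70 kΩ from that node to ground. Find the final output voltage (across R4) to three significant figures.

V_out ≈ 9.59 V

Stage 2 presents R3+R4 = 2920 Ω as a load on stage 1's tap.
Stage 1's lower leg becomes R2‖(R3+R4) = 2809 Ω, so V_mid = 13.4 × 2809/3629 = 10.37 V.
Stage 2 is itself unloaded: V_out = V_mid × R4/(R3+R4) = 10.37 × 2700/2920 = 9.59 V.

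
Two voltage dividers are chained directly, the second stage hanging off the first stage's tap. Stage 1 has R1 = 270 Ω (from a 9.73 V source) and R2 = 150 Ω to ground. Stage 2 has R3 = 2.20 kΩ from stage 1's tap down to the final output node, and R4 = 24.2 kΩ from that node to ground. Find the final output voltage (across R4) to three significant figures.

Stage 2 presents R3+R4 = 26400 Ω as a load on stage 1's tap.
Stage 1's lower leg becomes R2‖(R3+R4) = 149.2 Ω, so V_mid = 9.73 × 149.2/419.2 = 3.462 V.
Stage 2 is itself unloaded: V_out = V_mid × R4/(R3+R4) = 3.462 × 24200/26400 = 3.17 V.

V_out ≈ 3.17 V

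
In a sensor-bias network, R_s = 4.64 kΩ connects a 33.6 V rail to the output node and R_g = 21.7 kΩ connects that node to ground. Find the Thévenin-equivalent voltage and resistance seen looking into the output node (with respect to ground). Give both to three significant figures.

V_th = 27.7 V, R_th = 3.82 kΩ

V_th is the open-circuit tap voltage: 33.6 × 21.7/(4.64 + 21.7) = 27.7 V.
With the supply zeroed, R_s and R_g appear in parallel from the tap: R_th = R_s‖R_g = (4.64 × 21.7)/26.34 = 3.82 kΩ.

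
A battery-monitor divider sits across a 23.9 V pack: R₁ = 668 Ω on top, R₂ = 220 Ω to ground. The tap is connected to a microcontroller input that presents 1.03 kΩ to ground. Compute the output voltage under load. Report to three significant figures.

The load sits in parallel with R₂: R₂‖R_L = (220 × 1030) / (220 + 1030) = 181.3 Ω.
V_out = 23.9 × 181.3 / (668 + 181.3) = 23.9 × 181.3/849.3 = 5.10 V.

V_out ≈ 5.10 V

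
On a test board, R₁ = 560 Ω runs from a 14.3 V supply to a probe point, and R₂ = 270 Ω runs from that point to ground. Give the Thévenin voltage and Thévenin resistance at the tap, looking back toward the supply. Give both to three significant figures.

V_th = 4.65 V, R_th = 182 Ω

V_th is the open-circuit tap voltage: 14.3 × 270/(560 + 270) = 4.65 V.
With the supply zeroed, R₁ and R₂ appear in parallel from the tap: R_th = R₁‖R₂ = (560 × 270)/830.0 = 182 Ω.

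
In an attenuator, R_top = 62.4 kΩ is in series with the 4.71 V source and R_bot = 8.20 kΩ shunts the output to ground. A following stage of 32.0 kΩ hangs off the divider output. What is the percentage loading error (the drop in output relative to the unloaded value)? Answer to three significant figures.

18.5 %

The divider's output (Thévenin) resistance is R_top‖R_bot = 7.248 kΩ.
Fractional drop under load = R_th/(R_th + R_L) = 7.248 / (7.248 + 32.0) = 0.1847.
So the output falls by 18.5 %.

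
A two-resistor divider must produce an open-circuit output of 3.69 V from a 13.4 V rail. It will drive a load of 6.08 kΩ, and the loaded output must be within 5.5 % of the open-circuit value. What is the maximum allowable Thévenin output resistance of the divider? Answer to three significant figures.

R_th ≤ 354 Ω

Loading drop = R_th/(R_th + R_L) ≤ 0.0550, so R_th ≤ R_L · ε/(1−ε) = 6.08 kΩ × 0.0550/0.9450 = 354 Ω.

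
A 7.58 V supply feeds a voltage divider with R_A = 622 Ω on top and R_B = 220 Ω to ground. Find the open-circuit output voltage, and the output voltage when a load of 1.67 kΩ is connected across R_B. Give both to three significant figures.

Unloaded: 1.98 V; loaded: 1.80 V

Open-circuit: V = 7.58 × 220/(622 + 220) = 1.98 V.
With the load, R_B becomes R_B‖R_L = 194.4 Ω, so V = 7.58 × 194.4/816.4 = 1.80 V.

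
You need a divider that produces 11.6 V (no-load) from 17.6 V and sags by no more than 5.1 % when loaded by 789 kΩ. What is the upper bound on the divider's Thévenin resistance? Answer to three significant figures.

Loading drop = R_th/(R_th + R_L) ≤ 0.0510, so R_th ≤ R_L · ε/(1−ε) = 789 kΩ × 0.0510/0.9490 = 42.4 kΩ.
(Any R1, R2 with R2/(R1+R2) = 0.659 and R1‖R2 ≤ 42.4 kΩ will meet the spec.)

R_th ≤ 42.4 kΩ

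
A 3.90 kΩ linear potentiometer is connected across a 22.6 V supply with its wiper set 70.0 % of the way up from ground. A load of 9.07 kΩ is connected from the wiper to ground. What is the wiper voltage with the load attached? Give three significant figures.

The wiper splits the pot into (1−α)R = 1.170 kΩ above and αR = 2.730 kΩ below.
Lower section ‖ load = 2.098 kΩ.
V_wiper = 22.6 × 2.098/(1.170 + 2.098) = 14.5 V.

V ≈ 14.5 V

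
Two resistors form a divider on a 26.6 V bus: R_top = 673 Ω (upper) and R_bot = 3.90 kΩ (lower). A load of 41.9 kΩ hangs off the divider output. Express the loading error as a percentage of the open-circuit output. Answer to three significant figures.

1.35 %

The divider's output (Thévenin) resistance is R_top‖R_bot = 574.0 Ω.
Fractional drop under load = R_th/(R_th + R_L) = 574.0 / (574.0 + 41900) = 0.01351.
So the output falls by 1.35 %.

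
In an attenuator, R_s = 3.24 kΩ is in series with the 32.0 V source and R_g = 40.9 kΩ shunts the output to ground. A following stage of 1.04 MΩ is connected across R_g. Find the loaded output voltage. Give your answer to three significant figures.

V_out ≈ 29.6 V

The load sits in parallel with R_g: R_g‖R_L = (40.9 × 1040) / (40.9 + 1040) = 39.35 kΩ.
V_out = 32.0 × 39.35 / (3.24 + 39.35) = 32.0 × 39.35/42.59 = 29.6 V.
(Unloaded it would have been 29.7 V.)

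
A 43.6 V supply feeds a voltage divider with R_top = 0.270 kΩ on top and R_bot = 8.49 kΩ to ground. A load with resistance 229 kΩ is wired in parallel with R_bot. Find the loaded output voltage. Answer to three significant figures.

The load sits in parallel with R_bot: R_bot‖R_L = (8490 × 229000) / (8490 + 229000) = 8186 Ω.
V_out = 43.6 × 8186 / (270 + 8186) = 43.6 × 8186/8456 = 42.2 V.

V_out ≈ 42.2 V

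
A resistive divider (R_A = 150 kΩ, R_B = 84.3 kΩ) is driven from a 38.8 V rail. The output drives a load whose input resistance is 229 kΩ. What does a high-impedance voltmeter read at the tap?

V_out ≈ 11.3 V

The load sits in parallel with R_B: R_B‖R_L = (84.3 × 229) / (84.3 + 229) = 61.62 kΩ.
V_out = 38.8 × 61.62 / (150 + 61.62) = 38.8 × 61.62/211.6 = 11.3 V.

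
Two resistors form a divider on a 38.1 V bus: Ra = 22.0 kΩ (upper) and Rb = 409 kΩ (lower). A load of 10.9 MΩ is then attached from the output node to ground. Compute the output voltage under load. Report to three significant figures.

V_out ≈ 36.1 V

The load sits in parallel with Rb: Rb‖R_L = (409 × 10900) / (409 + 10900) = 394.2 kΩ.
V_out = 38.1 × 394.2 / (22.0 + 394.2) = 38.1 × 394.2/416.2 = 36.1 V.
(Unloaded it would have been 36.2 V.)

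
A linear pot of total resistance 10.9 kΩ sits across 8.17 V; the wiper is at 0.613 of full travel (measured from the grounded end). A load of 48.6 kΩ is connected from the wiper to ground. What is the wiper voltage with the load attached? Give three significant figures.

The wiper splits the pot into (1−α)R = 4.218 kΩ above and αR = 6.682 kΩ below.
Lower section ‖ load = 5.874 kΩ.
V_wiper = 8.17 × 5.874/(4.218 + 5.874) = 4.76 V.

V ≈ 4.76 V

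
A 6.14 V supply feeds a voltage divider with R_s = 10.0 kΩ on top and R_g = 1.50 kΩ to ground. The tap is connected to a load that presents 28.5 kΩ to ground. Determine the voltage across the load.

V_out ≈ 0.766 V

The load sits in parallel with R_g: R_g‖R_L = (1.50 × 28.5) / (1.50 + 28.5) = 1.425 kΩ.
V_out = 6.14 × 1.425 / (10.0 + 1.425) = 6.14 × 1.425/11.43 = 0.766 V.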